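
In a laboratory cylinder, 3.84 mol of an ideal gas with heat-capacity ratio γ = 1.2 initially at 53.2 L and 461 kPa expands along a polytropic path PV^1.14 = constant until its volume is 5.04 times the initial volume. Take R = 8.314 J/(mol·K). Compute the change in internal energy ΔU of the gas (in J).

-24800 J

T₁ = P₁V₁/(nR) = 461×53.2/(3.84×8.314) = 768 K.
Polytropic n=1.14: T₂ = T₁(V₁/V₂)^(n−1) = 768×(0.198)^0.14 = 613 K; P₂ = P₁(V₁/V₂)^n = 72.9 kPa.
For an ideal gas ΔU = nCvΔT with Cv = R/(γ−1) = 41.6 J/(mol·K).
ΔU = 3.84×41.6×(613−768) = -24800 J.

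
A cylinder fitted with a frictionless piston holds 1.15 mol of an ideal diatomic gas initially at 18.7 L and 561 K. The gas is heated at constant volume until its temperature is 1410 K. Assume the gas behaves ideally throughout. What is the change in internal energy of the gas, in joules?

20300 J

P₁ = nRT₁/V₁ = 1.15×8.314×561/18.7 = 287 kPa.
Isochoric: V stays 18.7 L; P/T = const ⇒ T₂ = 1410 K, P₂ = 721 kPa.
For an ideal gas ΔU = nCvΔT with Cv = (5/2)R = 20.8 J/(mol·K).
ΔU = 1.15×20.8×(1410−561) = 20300 J.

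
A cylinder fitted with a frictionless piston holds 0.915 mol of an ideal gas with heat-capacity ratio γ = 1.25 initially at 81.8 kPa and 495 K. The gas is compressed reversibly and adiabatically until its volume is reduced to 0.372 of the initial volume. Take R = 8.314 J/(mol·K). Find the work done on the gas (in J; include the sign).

V₁ = nRT₁/P₁ = 0.915×8.314×495/81.8 = 46.0 L.
Adiabatic: TV^(γ−1) = const ⇒ T₂ = 495×(2.69)^0.250 = 634 K; PV^γ = const ⇒ P₂ = 282 kPa.
ΔU = nCvΔT = 0.915×33.3×(634−495) = 4220 J.
Q = 0 for an adiabatic process, so W = −ΔU = -4220 J.
Work done on the gas = −W_by = 4220 J.

4220 J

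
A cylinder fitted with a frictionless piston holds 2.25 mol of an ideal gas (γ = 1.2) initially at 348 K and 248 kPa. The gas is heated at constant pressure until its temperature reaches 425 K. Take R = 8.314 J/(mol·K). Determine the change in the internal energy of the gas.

V₁ = nRT₁/P₁ = 2.25×8.314×348/248 = 26.2 L.
Isobaric: P stays 248 kPa; V/T = const ⇒ T₂ = 425 K, V₂ = 32.1 L.
For an ideal gas ΔU = nCvΔT with Cv = R/(γ−1) = 41.6 J/(mol·K).
ΔU = 2.25×41.6×(425−348) = 7200 J.

7200 J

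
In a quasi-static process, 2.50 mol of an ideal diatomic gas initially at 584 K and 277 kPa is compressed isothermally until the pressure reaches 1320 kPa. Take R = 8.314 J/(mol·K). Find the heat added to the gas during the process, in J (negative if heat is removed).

-19000 J

V₁ = nRT₁/P₁ = 2.50×8.314×584/277 = 43.8 L.
Isothermal: T stays 584 K; PV = const ⇒ V₂ = 9.20 L, P₂ = 1320 kPa.
ΔU = 0 (ideal gas, T constant).
W = nRT ln(V₂/V₁) = 2.50×8.314×584×ln(0.210) = -19000 J.
Q = ΔU + W = -19000 J.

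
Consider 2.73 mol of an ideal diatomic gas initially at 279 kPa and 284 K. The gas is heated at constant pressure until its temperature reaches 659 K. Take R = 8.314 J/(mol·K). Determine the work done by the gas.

8510 J

V₁ = nRT₁/P₁ = 2.73×8.314×284/279 = 23.1 L.
Isobaric: P stays 279 kPa; V/T = const ⇒ T₂ = 659 K, V₂ = 53.6 L.
W = PΔV = 279×(53.6−23.1) kPa·L = 8510 J.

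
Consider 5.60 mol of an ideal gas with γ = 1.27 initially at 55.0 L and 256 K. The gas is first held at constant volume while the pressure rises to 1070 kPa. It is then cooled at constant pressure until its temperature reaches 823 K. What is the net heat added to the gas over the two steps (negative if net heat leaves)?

P₁ = nRT₁/V₁ = 5.60×8.314×256/55.0 = 217 kPa.
Step 1 — Isochoric: V stays 55.0 L; P/T = const ⇒ T₂ = 1260 K, P₂ = 1070 kPa.
W = 0 (no volume change).
ΔU = nCvΔT = 5.60×30.8×(1260−256) = 174000 J.
Q = ΔU = 174000 J.
State after step 1: P = 1070 kPa, V = 55.0 L, T = 1260 K.
Step 2 — Isobaric: P stays 1070 kPa; V/T = const ⇒ T₂ = 823 K, V₂ = 35.8 L.
W = PΔV = 1070×(35.8−55.0) kPa·L = -20500 J.
ΔU = nCvΔT = 5.60×30.8×(823−1260) = -76000 J.
Q = ΔU + W = nCpΔT = -96600 J.
Net over both steps: W = -20500 J, Q = 77200 J, ΔU = 97800 J.

77200 J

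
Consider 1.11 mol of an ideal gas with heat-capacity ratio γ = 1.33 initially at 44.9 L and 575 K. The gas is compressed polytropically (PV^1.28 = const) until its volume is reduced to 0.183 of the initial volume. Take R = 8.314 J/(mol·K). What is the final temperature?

925 K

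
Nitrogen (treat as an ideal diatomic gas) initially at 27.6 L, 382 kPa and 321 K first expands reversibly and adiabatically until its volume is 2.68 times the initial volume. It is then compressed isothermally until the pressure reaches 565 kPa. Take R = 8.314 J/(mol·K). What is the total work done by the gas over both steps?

-4000 J

n = P₁V₁/(RT₁) = 382×27.6/(8.314×321) = 3.95 mol.
Step 1 — Adiabatic: TV^(γ−1) = const ⇒ T₂ = 321×(0.373)^0.400 = 216 K; PV^γ = const ⇒ P₂ = 96.1 kPa.
ΔU = nCvΔT = 3.95×20.8×(216−321) = -8590 J.
Q = 0 for an adiabatic process, so W = −ΔU = 8590 J.
State after step 1: P = 96.1 kPa, V = 74.0 L, T = 216 K.
Step 2 — Isothermal: T stays 216 K; PV = const ⇒ V₂ = 12.6 L, P₂ = 565 kPa.
ΔU = 0 (ideal gas, T constant).
W = nRT ln(V₂/V₁) = 3.95×8.314×216×ln(0.170) = -12600 J.
Q = ΔU + W = -12600 J.
Net over both steps: W = -4000 J, Q = -12600 J, ΔU = -8590 J.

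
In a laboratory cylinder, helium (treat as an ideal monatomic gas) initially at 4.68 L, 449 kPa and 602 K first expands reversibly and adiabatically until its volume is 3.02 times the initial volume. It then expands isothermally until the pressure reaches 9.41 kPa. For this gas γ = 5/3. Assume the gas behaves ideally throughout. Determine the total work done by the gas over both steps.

3680 J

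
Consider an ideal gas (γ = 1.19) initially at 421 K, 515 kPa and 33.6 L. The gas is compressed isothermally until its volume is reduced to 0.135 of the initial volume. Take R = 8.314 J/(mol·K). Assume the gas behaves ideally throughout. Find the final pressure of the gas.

Isothermal: T stays 421 K; PV = const ⇒ V₂ = 4.54 L, P₂ = 3810 kPa.

3810 kPa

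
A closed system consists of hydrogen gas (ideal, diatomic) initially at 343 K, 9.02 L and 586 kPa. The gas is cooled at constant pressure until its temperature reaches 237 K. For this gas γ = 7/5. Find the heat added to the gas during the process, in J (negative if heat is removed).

-5720 J

n = P₁V₁/(RT₁) = 586×9.02/(8.314×343) = 1.85 mol.
Isobaric: P stays 586 kPa; V/T = const ⇒ T₂ = 237 K, V₂ = 6.23 L.
W = PΔV = 586×(6.23−9.02) kPa·L = -1630 J.
ΔU = nCvΔT = 1.85×20.8×(237−343) = -4080 J.
Q = ΔU + W = nCpΔT = -5720 J.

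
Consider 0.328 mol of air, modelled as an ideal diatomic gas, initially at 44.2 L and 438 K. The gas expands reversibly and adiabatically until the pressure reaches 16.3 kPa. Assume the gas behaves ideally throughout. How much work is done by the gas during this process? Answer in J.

P₁ = nRT₁/V₁ = 0.328×8.314×438/44.2 = 27.0 kPa.
Adiabatic: T₂/T₁ = (P₂/P₁)^((γ−1)/γ) ⇒ T₂ = 438×(0.603)^0.286 = 379 K; V₂ = 63.4 L.
ΔU = nCvΔT = 0.328×20.8×(379−438) = -402 J.
Q = 0 for an adiabatic process, so W = −ΔU = 402 J.

402 J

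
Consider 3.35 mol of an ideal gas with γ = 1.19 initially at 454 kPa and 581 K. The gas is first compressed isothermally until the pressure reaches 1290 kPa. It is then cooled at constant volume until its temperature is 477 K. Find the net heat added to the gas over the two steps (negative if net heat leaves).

-32100 J

V₁ = nRT₁/P₁ = 3.35×8.314×581/454 = 35.6 L.
Step 1 — Isothermal: T stays 581 K; PV = const ⇒ V₂ = 12.5 L, P₂ = 1290 kPa.
ΔU = 0 (ideal gas, T constant).
W = nRT ln(V₂/V₁) = 3.35×8.314×581×ln(0.352) = -16900 J.
Q = ΔU + W = -16900 J.
State after step 1: P = 1290 kPa, V = 12.5 L, T = 581 K.
Step 2 — Isochoric: V stays 12.5 L; P/T = const ⇒ T₂ = 477 K, P₂ = 1060 kPa.
W = 0 (no volume change).
ΔU = nCvΔT = 3.35×43.8×(477−581) = -15200 J.
Q = ΔU = -15200 J.
Net over both steps: W = -16900 J, Q = -32100 J, ΔU = -15200 J.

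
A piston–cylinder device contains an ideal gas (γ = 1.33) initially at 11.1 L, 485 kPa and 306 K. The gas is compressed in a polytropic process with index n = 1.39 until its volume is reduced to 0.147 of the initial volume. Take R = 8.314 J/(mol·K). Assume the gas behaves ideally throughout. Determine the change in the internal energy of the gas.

n = P₁V₁/(RT₁) = 485×11.1/(8.314×306) = 2.12 mol.
Polytropic n=1.39: T₂ = T₁(V₁/V₂)^(n−1) = 306×(6.80)^0.39 = 646 K; P₂ = P₁(V₁/V₂)^n = 6970 kPa.
For an ideal gas ΔU = nCvΔT with Cv = R/(γ−1) = 25.2 J/(mol·K).
ΔU = 2.12×25.2×(646−306) = 18100 J.

18100 J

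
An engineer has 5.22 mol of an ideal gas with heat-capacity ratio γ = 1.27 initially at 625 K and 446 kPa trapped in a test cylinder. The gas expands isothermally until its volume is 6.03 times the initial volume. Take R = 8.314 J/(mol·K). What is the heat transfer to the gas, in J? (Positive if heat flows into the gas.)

48700 J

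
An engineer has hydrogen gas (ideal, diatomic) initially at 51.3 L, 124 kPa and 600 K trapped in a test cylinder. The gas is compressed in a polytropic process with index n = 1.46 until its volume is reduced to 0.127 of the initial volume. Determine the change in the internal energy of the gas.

25200 J

n = P₁V₁/(RT₁) = 124×51.3/(8.314×600) = 1.28 mol.
Polytropic n=1.46: T₂ = T₁(V₁/V₂)^(n−1) = 600×(7.87)^0.46 = 1550 K; P₂ = P₁(V₁/V₂)^n = 2520 kPa.
For an ideal gas ΔU = nCvΔT with Cv = (5/2)R = 20.8 J/(mol·K).
ΔU = 1.28×20.8×(1550−600) = 25200 J.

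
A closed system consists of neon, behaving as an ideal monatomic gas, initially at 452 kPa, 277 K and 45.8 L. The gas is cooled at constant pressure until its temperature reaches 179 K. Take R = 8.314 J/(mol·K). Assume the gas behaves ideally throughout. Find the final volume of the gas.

Isobaric: P stays 452 kPa; V/T = const ⇒ T₂ = 179 K, V₂ = 29.6 L.

29.6 L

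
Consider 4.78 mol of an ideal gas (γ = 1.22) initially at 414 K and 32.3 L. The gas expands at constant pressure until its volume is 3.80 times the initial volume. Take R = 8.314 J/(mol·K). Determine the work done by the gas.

P₁ = nRT₁/V₁ = 4.78×8.314×414/32.3 = 509 kPa.
Isobaric: P stays 509 kPa; V/T = const ⇒ T₂ = 1570 K, V₂ = 123 L.
W = PΔV = 509×(123−32.3) kPa·L = 46100 J.

46100 J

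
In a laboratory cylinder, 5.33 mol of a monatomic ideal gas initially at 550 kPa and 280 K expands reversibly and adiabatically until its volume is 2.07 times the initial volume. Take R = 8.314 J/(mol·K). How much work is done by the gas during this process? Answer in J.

V₁ = nRT₁/P₁ = 5.33×8.314×280/550 = 22.6 L.
Adiabatic: TV^(γ−1) = const ⇒ T₂ = 280×(0.483)^0.667 = 172 K; PV^γ = const ⇒ P₂ = 164 kPa.
ΔU = nCvΔT = 5.33×12.5×(172−280) = -7150 J.
Q = 0 for an adiabatic process, so W = −ΔU = 7150 J.

7150 J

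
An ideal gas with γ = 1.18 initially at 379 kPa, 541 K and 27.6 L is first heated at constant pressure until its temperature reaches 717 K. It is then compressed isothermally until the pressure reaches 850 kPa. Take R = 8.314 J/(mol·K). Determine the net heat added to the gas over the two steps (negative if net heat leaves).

n = P₁V₁/(RT₁) = 379×27.6/(8.314×541) = 2.33 mol.
Step 1 — Isobaric: P stays 379 kPa; V/T = const ⇒ T₂ = 717 K, V₂ = 36.6 L.
W = PΔV = 379×(36.6−27.6) kPa·L = 3400 J.
ΔU = nCvΔT = 2.33×46.2×(717−541) = 18900 J.
Q = ΔU + W = nCpΔT = 22300 J.
State after step 1: P = 379 kPa, V = 36.6 L, T = 717 K.
Step 2 — Isothermal: T stays 717 K; PV = const ⇒ V₂ = 16.3 L, P₂ = 850 kPa.
ΔU = 0 (ideal gas, T constant).
W = nRT ln(V₂/V₁) = 2.33×8.314×717×ln(0.446) = -11200 J.
Q = ΔU + W = -11200 J.
Net over both steps: W = -7790 J, Q = 11100 J, ΔU = 18900 J.

11100 J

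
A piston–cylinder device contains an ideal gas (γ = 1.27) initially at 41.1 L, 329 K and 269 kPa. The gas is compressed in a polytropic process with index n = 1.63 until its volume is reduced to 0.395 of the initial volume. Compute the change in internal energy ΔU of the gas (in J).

32600 J

n = P₁V₁/(RT₁) = 269×41.1/(8.314×329) = 4.04 mol.
Polytropic n=1.63: T₂ = T₁(V₁/V₂)^(n−1) = 329×(2.53)^0.63 = 591 K; P₂ = P₁(V₁/V₂)^n = 1220 kPa.
For an ideal gas ΔU = nCvΔT with Cv = R/(γ−1) = 30.8 J/(mol·K).
ΔU = 4.04×30.8×(591−329) = 32600 J.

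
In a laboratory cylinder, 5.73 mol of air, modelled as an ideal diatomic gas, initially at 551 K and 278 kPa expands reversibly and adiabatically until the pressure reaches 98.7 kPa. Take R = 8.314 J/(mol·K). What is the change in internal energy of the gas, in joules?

-16800 J

V₁ = nRT₁/P₁ = 5.73×8.314×551/278 = 94.4 L.
Adiabatic: T₂/T₁ = (P₂/P₁)^((γ−1)/γ) ⇒ T₂ = 551×(0.355)^0.286 = 410 K; V₂ = 198 L.
For an ideal gas ΔU = nCvΔT with Cv = (5/2)R = 20.8 J/(mol·K).
ΔU = 5.73×20.8×(410−551) = -16800 J.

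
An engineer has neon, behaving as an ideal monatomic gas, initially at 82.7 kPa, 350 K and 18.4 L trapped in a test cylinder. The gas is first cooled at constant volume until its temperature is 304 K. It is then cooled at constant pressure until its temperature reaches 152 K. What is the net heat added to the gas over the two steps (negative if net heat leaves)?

-1950 J

n = P₁V₁/(RT₁) = 82.7×18.4/(8.314×350) = 0.523 mol.
Step 1 — Isochoric: V stays 18.4 L; P/T = const ⇒ T₂ = 304 K, P₂ = 71.8 kPa.
W = 0 (no volume change).
ΔU = nCvΔT = 0.523×12.5×(304−350) = -300 J.
Q = ΔU = -300 J.
State after step 1: P = 71.8 kPa, V = 18.4 L, T = 304 K.
Step 2 — Isobaric: P stays 71.8 kPa; V/T = const ⇒ T₂ = 152 K, V₂ = 9.20 L.
W = PΔV = 71.8×(9.20−18.4) kPa·L = -661 J.
ΔU = nCvΔT = 0.523×12.5×(152−304) = -991 J.
Q = ΔU + W = nCpΔT = -1650 J.
Net over both steps: W = -661 J, Q = -1950 J, ΔU = -1290 J.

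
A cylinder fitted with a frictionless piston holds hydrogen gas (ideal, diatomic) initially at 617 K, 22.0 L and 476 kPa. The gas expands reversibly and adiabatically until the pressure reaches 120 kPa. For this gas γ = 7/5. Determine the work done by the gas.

n = P₁V₁/(RT₁) = 476×22.0/(8.314×617) = 2.04 mol.
Adiabatic: T₂/T₁ = (P₂/P₁)^((γ−1)/γ) ⇒ T₂ = 617×(0.252)^0.286 = 416 K; V₂ = 58.9 L.
ΔU = nCvΔT = 2.04×20.8×(416−617) = -8520 J.
Q = 0 for an adiabatic process, so W = −ΔU = 8520 J.

8520 J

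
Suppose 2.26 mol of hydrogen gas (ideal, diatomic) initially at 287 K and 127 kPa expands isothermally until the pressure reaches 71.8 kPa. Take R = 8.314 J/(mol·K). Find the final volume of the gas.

75.1 L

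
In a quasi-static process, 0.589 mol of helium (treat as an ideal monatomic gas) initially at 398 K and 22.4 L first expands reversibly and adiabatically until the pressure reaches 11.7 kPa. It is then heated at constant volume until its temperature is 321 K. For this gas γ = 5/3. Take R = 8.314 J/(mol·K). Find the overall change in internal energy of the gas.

-566 J

P₁ = nRT₁/V₁ = 0.589×8.314×398/22.4 = 87.0 kPa.
Step 1 — Adiabatic: T₂/T₁ = (P₂/P₁)^((γ−1)/γ) ⇒ T₂ = 398×(0.134)^0.400 = 178 K; V₂ = 74.7 L.
ΔU = nCvΔT = 0.589×12.5×(178−398) = -1610 J.
Q = 0 for an adiabatic process, so W = −ΔU = 1610 J.
State after step 1: P = 11.7 kPa, V = 74.7 L, T = 178 K.
Step 2 — Isochoric: V stays 74.7 L; P/T = const ⇒ T₂ = 321 K, P₂ = 21.1 kPa.
W = 0 (no volume change).
ΔU = nCvΔT = 0.589×12.5×(321−178) = 1050 J.
Q = ΔU = 1050 J.
Net over both steps: W = 1610 J, Q = 1050 J, ΔU = -566 J.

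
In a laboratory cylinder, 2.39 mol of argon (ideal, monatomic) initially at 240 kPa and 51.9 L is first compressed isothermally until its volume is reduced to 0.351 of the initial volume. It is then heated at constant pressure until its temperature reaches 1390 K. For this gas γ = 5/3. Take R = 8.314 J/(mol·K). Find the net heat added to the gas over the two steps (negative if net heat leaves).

24900 J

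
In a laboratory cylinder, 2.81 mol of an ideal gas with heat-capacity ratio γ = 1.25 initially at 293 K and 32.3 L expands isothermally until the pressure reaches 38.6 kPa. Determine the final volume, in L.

P₁ = nRT₁/V₁ = 2.81×8.314×293/32.3 = 212 kPa.
Isothermal: T stays 293 K; PV = const ⇒ V₂ = 177 L, P₂ = 38.6 kPa.

177 L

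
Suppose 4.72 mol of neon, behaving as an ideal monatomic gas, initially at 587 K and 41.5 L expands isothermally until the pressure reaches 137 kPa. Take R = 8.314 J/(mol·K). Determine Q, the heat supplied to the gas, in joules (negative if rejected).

32200 J

P₁ = nRT₁/V₁ = 4.72×8.314×587/41.5 = 555 kPa.
Isothermal: T stays 587 K; PV = const ⇒ V₂ = 168 L, P₂ = 137 kPa.
ΔU = 0 (ideal gas, T constant).
W = nRT ln(V₂/V₁) = 4.72×8.314×587×ln(4.05) = 32200 J.
Q = ΔU + W = 32200 J.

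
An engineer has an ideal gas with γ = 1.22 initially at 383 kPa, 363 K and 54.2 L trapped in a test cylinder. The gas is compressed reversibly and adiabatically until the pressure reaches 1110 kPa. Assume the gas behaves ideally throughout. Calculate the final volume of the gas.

Adiabatic: T₂/T₁ = (P₂/P₁)^((γ−1)/γ) ⇒ T₂ = 363×(2.90)^0.180 = 440 K; V₂ = 22.7 L.

22.7 L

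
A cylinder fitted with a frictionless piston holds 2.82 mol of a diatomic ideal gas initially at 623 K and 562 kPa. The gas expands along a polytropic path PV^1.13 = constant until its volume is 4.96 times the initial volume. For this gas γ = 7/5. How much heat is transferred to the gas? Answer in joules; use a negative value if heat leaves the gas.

V₁ = nRT₁/P₁ = 2.82×8.314×623/562 = 26.0 L.
Polytropic n=1.13: T₂ = T₁(V₁/V₂)^(n−1) = 623×(0.202)^0.13 = 506 K; P₂ = P₁(V₁/V₂)^n = 92.0 kPa.
W = (P₁V₁−P₂V₂)/(n−1) = (562×26.0−92.0×129)/0.13 = 21100 J.
ΔU = nCvΔT = 2.82×20.8×(506−623) = -6860 J.
Q = ΔU + W = 14300 J.

14300 J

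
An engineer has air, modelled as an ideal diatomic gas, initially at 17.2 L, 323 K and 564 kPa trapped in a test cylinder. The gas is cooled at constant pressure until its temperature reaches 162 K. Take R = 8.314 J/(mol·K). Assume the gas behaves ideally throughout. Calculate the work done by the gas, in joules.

-4840 J

n = P₁V₁/(RT₁) = 564×17.2/(8.314×323) = 3.61 mol.
Isobaric: P stays 564 kPa; V/T = const ⇒ T₂ = 162 K, V₂ = 8.63 L.
W = PΔV = 564×(8.63−17.2) kPa·L = -4840 J.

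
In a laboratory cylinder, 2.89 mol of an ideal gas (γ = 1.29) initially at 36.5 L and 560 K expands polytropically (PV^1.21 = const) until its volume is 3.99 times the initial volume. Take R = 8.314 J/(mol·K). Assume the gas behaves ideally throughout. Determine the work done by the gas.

16200 J

P₁ = nRT₁/V₁ = 2.89×8.314×560/36.5 = 369 kPa.
Polytropic n=1.21: T₂ = T₁(V₁/V₂)^(n−1) = 560×(0.251)^0.21 = 419 K; P₂ = P₁(V₁/V₂)^n = 69.1 kPa.
W = (P₁V₁−P₂V₂)/(n−1) = (369×36.5−69.1×146)/0.21 = 16200 J.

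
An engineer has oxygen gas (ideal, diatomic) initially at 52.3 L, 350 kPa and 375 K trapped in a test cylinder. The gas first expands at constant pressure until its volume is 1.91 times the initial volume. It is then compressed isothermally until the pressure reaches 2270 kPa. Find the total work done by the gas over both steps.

n = P₁V₁/(RT₁) = 350×52.3/(8.314×375) = 5.87 mol.
Step 1 — Isobaric: P stays 350 kPa; V/T = const ⇒ T₂ = 716 K, V₂ = 99.9 L.
W = PΔV = 350×(99.9−52.3) kPa·L = 16700 J.
ΔU = nCvΔT = 5.87×20.8×(716−375) = 41600 J.
Q = ΔU + W = nCpΔT = 58300 J.
State after step 1: P = 350 kPa, V = 99.9 L, T = 716 K.
Step 2 — Isothermal: T stays 716 K; PV = const ⇒ V₂ = 15.4 L, P₂ = 2270 kPa.
ΔU = 0 (ideal gas, T constant).
W = nRT ln(V₂/V₁) = 5.87×8.314×716×ln(0.154) = -65400 J.
Q = ΔU + W = -65400 J.
Net over both steps: W = -48700 J, Q = -7060 J, ΔU = 41600 J.

-48700 J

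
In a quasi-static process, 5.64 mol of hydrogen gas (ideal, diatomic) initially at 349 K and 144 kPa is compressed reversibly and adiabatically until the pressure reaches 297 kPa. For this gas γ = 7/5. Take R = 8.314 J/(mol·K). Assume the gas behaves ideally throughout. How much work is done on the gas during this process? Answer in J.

9400 J

V₁ = nRT₁/P₁ = 5.64×8.314×349/144 = 114 L.
Adiabatic: T₂/T₁ = (P₂/P₁)^((γ−1)/γ) ⇒ T₂ = 349×(2.06)^0.286 = 429 K; V₂ = 67.8 L.
ΔU = nCvΔT = 5.64×20.8×(429−349) = 9400 J.
Q = 0 for an adiabatic process, so W = −ΔU = -9400 J.
Work done on the gas = −W_by = 9400 J.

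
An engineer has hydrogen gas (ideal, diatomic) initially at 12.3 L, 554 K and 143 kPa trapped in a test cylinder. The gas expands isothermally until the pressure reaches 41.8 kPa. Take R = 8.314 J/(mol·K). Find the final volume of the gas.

42.1 L

Isothermal: T stays 554 K; PV = const ⇒ V₂ = 42.1 L, P₂ = 41.8 kPa.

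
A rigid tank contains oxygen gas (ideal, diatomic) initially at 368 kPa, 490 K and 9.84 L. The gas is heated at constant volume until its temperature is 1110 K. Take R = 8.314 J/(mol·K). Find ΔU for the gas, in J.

11500 J

n = P₁V₁/(RT₁) = 368×9.84/(8.314×490) = 0.889 mol.
Isochoric: V stays 9.84 L; P/T = const ⇒ T₂ = 1110 K, P₂ = 834 kPa.
For an ideal gas ΔU = nCvΔT with Cv = (5/2)R = 20.8 J/(mol·K).
ΔU = 0.889×20.8×(1110−490) = 11500 J.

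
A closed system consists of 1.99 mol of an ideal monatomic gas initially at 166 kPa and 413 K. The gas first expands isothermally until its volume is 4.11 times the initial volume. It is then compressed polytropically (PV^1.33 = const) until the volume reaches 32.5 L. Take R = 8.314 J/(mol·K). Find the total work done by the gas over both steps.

V₁ = nRT₁/P₁ = 1.99×8.314×413/166 = 41.2 L.
Step 1 — Isothermal: T stays 413 K; PV = const ⇒ V₂ = 169 L, P₂ = 40.4 kPa.
ΔU = 0 (ideal gas, T constant).
W = nRT ln(V₂/V₁) = 1.99×8.314×413×ln(4.11) = 9660 J.
Q = ΔU + W = 9660 J.
State after step 1: P = 40.4 kPa, V = 169 L, T = 413 K.
Step 2 — Polytropic n=1.33: T₂ = T₁(V₁/V₂)^(n−1) = 413×(5.21)^0.33 = 712 K; P₂ = P₁(V₁/V₂)^n = 362 kPa.
W = (P₁V₁−P₂V₂)/(n−1) = (40.4×169−362×32.5)/0.33 = -15000 J.
ΔU = nCvΔT = 1.99×12.5×(712−413) = 7420 J.
Q = ΔU + W = -7570 J.
Net over both steps: W = -5320 J, Q = 2090 J, ΔU = 7420 J.

-5320 J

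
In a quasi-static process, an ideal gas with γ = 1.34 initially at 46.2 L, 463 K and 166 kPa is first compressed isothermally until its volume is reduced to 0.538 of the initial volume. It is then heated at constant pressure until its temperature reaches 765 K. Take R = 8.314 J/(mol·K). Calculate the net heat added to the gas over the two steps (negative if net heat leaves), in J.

15000 J

n = P₁V₁/(RT₁) = 166×46.2/(8.314×463) = 1.99 mol.
Step 1 — Isothermal: T stays 463 K; PV = const ⇒ V₂ = 24.9 L, P₂ = 309 kPa.
ΔU = 0 (ideal gas, T constant).
W = nRT ln(V₂/V₁) = 1.99×8.314×463×ln(0.538) = -4750 J.
Q = ΔU + W = -4750 J.
State after step 1: P = 309 kPa, V = 24.9 L, T = 463 K.
Step 2 — Isobaric: P stays 309 kPa; V/T = const ⇒ T₂ = 765 K, V₂ = 41.1 L.
W = PΔV = 309×(41.1−24.9) kPa·L = 5000 J.
ΔU = nCvΔT = 1.99×24.5×(765−463) = 14700 J.
Q = ΔU + W = nCpΔT = 19700 J.
Net over both steps: W = 248 J, Q = 15000 J, ΔU = 14700 J.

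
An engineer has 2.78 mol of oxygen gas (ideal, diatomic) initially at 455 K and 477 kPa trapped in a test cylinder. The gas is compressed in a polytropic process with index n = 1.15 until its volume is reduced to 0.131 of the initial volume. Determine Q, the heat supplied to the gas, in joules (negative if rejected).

-15600 J

V₁ = nRT₁/P₁ = 2.78×8.314×455/477 = 22.0 L.
Polytropic n=1.15: T₂ = T₁(V₁/V₂)^(n−1) = 455×(7.63)^0.15 = 617 K; P₂ = P₁(V₁/V₂)^n = 4940 kPa.
W = (P₁V₁−P₂V₂)/(n−1) = (477×22.0−4940×2.89)/0.15 = -25000 J.
ΔU = nCvΔT = 2.78×20.8×(617−455) = 9370 J.
Q = ΔU + W = -15600 J.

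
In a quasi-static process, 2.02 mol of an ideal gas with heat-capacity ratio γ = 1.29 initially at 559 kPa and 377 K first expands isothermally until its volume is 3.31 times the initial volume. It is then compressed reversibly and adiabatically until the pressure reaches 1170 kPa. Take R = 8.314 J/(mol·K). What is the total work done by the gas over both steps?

-4320 J

V₁ = nRT₁/P₁ = 2.02×8.314×377/559 = 11.3 L.
Step 1 — Isothermal: T stays 377 K; PV = const ⇒ V₂ = 37.5 L, P₂ = 169 kPa.
ΔU = 0 (ideal gas, T constant).
W = nRT ln(V₂/V₁) = 2.02×8.314×377×ln(3.31) = 7580 J.
Q = ΔU + W = 7580 J.
State after step 1: P = 169 kPa, V = 37.5 L, T = 377 K.
Step 2 — Adiabatic: T₂/T₁ = (P₂/P₁)^((γ−1)/γ) ⇒ T₂ = 377×(6.93)^0.225 = 583 K; V₂ = 8.36 L.
ΔU = nCvΔT = 2.02×28.7×(583−377) = 11900 J.
Q = 0 for an adiabatic process, so W = −ΔU = -11900 J.
Net over both steps: W = -4320 J, Q = 7580 J, ΔU = 11900 J.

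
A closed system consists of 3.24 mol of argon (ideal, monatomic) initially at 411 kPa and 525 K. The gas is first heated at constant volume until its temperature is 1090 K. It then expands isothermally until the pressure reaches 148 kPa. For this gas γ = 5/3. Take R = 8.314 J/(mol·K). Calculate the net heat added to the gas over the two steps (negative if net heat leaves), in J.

74300 J

V₁ = nRT₁/P₁ = 3.24×8.314×525/411 = 34.4 L.
Step 1 — Isochoric: V stays 34.4 L; P/T = const ⇒ T₂ = 1090 K, P₂ = 853 kPa.
W = 0 (no volume change).
ΔU = nCvΔT = 3.24×12.5×(1090−525) = 22800 J.
Q = ΔU = 22800 J.
State after step 1: P = 853 kPa, V = 34.4 L, T = 1090 K.
Step 2 — Isothermal: T stays 1090 K; PV = const ⇒ V₂ = 198 L, P₂ = 148 kPa.
ΔU = 0 (ideal gas, T constant).
W = nRT ln(V₂/V₁) = 3.24×8.314×1090×ln(5.77) = 51400 J.
Q = ΔU + W = 51400 J.
Net over both steps: W = 51400 J, Q = 74300 J, ΔU = 22800 J.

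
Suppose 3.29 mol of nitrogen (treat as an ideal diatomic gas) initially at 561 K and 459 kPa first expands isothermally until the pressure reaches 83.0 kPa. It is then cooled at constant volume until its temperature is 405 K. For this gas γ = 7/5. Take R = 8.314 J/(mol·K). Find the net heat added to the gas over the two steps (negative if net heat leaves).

V₁ = nRT₁/P₁ = 3.29×8.314×561/459 = 33.4 L.
Step 1 — Isothermal: T stays 561 K; PV = const ⇒ V₂ = 185 L, P₂ = 83.0 kPa.
ΔU = 0 (ideal gas, T constant).
W = nRT ln(V₂/V₁) = 3.29×8.314×561×ln(5.53) = 26200 J.
Q = ΔU + W = 26200 J.
State after step 1: P = 83.0 kPa, V = 185 L, T = 561 K.
Step 2 — Isochoric: V stays 185 L; P/T = const ⇒ T₂ = 405 K, P₂ = 59.9 kPa.
W = 0 (no volume change).
ΔU = nCvΔT = 3.29×20.8×(405−561) = -10700 J.
Q = ΔU = -10700 J.
Net over both steps: W = 26200 J, Q = 15600 J, ΔU = -10700 J.

15600 J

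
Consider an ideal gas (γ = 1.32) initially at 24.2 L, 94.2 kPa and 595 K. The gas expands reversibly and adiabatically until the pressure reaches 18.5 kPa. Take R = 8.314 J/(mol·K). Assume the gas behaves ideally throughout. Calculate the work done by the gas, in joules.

2320 J

n = P₁V₁/(RT₁) = 94.2×24.2/(8.314×595) = 0.461 mol.
Adiabatic: T₂/T₁ = (P₂/P₁)^((γ−1)/γ) ⇒ T₂ = 595×(0.196)^0.242 = 401 K; V₂ = 83.0 L.
ΔU = nCvΔT = 0.461×26.0×(401−595) = -2320 J.
Q = 0 for an adiabatic process, so W = −ΔU = 2320 J.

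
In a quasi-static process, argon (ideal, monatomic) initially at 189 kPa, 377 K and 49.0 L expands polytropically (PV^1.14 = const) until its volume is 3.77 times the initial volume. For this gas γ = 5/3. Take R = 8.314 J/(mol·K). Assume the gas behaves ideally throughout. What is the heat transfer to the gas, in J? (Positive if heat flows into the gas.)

8860 J

n = P₁V₁/(RT₁) = 189×49.0/(8.314×377) = 2.95 mol.
Polytropic n=1.14: T₂ = T₁(V₁/V₂)^(n−1) = 377×(0.265)^0.14 = 313 K; P₂ = P₁(V₁/V₂)^n = 41.6 kPa.
W = (P₁V₁−P₂V₂)/(n−1) = (189×49.0−41.6×185)/0.14 = 11200 J.
ΔU = nCvΔT = 2.95×12.5×(313−377) = -2360 J.
Q = ΔU + W = 8860 J.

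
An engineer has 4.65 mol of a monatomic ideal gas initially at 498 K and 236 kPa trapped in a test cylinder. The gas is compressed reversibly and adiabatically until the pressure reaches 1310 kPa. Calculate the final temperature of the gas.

V₁ = nRT₁/P₁ = 4.65×8.314×498/236 = 81.6 L.
Adiabatic: T₂/T₁ = (P₂/P₁)^((γ−1)/γ) ⇒ T₂ = 498×(5.55)^0.400 = 988 K; V₂ = 29.2 L.

988 K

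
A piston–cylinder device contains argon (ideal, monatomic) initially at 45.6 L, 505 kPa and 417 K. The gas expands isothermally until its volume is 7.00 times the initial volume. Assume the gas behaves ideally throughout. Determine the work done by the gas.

n = P₁V₁/(RT₁) = 505×45.6/(8.314×417) = 6.64 mol.
Isothermal: T stays 417 K; PV = const ⇒ V₂ = 319 L, P₂ = 72.1 kPa.
W = nRT ln(V₂/V₁) = 6.64×8.314×417×ln(7.00) = 44800 J.

44800 J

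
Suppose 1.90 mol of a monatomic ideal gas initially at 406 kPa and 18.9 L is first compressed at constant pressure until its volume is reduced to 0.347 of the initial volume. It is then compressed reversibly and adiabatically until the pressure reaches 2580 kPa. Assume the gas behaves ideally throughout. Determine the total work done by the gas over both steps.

T₁ = P₁V₁/(nR) = 406×18.9/(1.90×8.314) = 486 K.
Step 1 — Isobaric: P stays 406 kPa; V/T = const ⇒ T₂ = 169 K, V₂ = 6.56 L.
W = PΔV = 406×(6.56−18.9) kPa·L = -5010 J.
ΔU = nCvΔT = 1.90×12.5×(169−486) = -7520 J.
Q = ΔU + W = nCpΔT = -12500 J.
State after step 1: P = 406 kPa, V = 6.56 L, T = 169 K.
Step 2 — Adiabatic: T₂/T₁ = (P₂/P₁)^((γ−1)/γ) ⇒ T₂ = 169×(6.35)^0.400 = 353 K; V₂ = 2.16 L.
ΔU = nCvΔT = 1.90×12.5×(353−169) = 4370 J.
Q = 0 for an adiabatic process, so W = −ΔU = -4370 J.
Net over both steps: W = -9390 J, Q = -12500 J, ΔU = -3140 J.

-9390 J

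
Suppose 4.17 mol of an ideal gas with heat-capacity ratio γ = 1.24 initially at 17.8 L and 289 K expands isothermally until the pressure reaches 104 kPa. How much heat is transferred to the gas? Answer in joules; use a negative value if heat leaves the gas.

16900 J

P₁ = nRT₁/V₁ = 4.17×8.314×289/17.8 = 563 kPa.
Isothermal: T stays 289 K; PV = const ⇒ V₂ = 96.3 L, P₂ = 104 kPa.
ΔU = 0 (ideal gas, T constant).
W = nRT ln(V₂/V₁) = 4.17×8.314×289×ln(5.41) = 16900 J.
Q = ΔU + W = 16900 J.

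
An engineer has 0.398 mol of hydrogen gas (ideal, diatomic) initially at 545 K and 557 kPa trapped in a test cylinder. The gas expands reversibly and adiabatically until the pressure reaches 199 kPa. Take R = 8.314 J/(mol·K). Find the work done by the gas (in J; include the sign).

1150 J

V₁ = nRT₁/P₁ = 0.398×8.314×545/557 = 3.24 L.
Adiabatic: T₂/T₁ = (P₂/P₁)^((γ−1)/γ) ⇒ T₂ = 545×(0.357)^0.286 = 406 K; V₂ = 6.75 L.
ΔU = nCvΔT = 0.398×20.8×(406−545) = -1150 J.
Q = 0 for an adiabatic process, so W = −ΔU = 1150 J.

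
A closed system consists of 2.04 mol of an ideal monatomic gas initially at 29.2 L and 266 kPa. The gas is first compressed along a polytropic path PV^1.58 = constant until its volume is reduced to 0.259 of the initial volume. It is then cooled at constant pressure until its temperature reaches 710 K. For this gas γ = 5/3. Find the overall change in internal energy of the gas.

T₁ = P₁V₁/(nR) = 266×29.2/(2.04×8.314) = 458 K.
Step 1 — Polytropic n=1.58: T₂ = T₁(V₁/V₂)^(n−1) = 458×(3.86)^0.58 = 1000 K; P₂ = P₁(V₁/V₂)^n = 2250 kPa.
W = (P₁V₁−P₂V₂)/(n−1) = (266×29.2−2250×7.56)/0.58 = -15900 J.
ΔU = nCvΔT = 2.04×12.5×(1000−458) = 13900 J.
Q = ΔU + W = -2070 J.
State after step 1: P = 2250 kPa, V = 7.56 L, T = 1000 K.
Step 2 — Isobaric: P stays 2250 kPa; V/T = const ⇒ T₂ = 710 K, V₂ = 5.36 L.
W = PΔV = 2250×(5.36−7.56) kPa·L = -4960 J.
ΔU = nCvΔT = 2.04×12.5×(710−1000) = -7440 J.
Q = ΔU + W = nCpΔT = -12400 J.
Net over both steps: W = -20900 J, Q = -14500 J, ΔU = 6410 J.

6410 J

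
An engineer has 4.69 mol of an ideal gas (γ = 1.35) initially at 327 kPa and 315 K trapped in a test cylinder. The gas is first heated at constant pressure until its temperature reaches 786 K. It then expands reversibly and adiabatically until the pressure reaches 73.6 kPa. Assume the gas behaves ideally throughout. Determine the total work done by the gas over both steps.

V₁ = nRT₁/P₁ = 4.69×8.314×315/327 = 37.6 L.
Step 1 — Isobaric: P stays 327 kPa; V/T = const ⇒ T₂ = 786 K, V₂ = 93.7 L.
W = PΔV = 327×(93.7−37.6) kPa·L = 18400 J.
ΔU = nCvΔT = 4.69×23.8×(786−315) = 52500 J.
Q = ΔU + W = nCpΔT = 70800 J.
State after step 1: P = 327 kPa, V = 93.7 L, T = 786 K.
Step 2 — Adiabatic: T₂/T₁ = (P₂/P₁)^((γ−1)/γ) ⇒ T₂ = 786×(0.225)^0.259 = 534 K; V₂ = 283 L.
ΔU = nCvΔT = 4.69×23.8×(534−786) = -28100 J.
Q = 0 for an adiabatic process, so W = −ΔU = 28100 J.
Net over both steps: W = 46400 J, Q = 70800 J, ΔU = 24400 J.

46400 J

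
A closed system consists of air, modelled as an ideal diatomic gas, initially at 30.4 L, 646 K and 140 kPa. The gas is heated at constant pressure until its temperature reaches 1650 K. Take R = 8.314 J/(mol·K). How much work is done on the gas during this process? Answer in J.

n = P₁V₁/(RT₁) = 140×30.4/(8.314×646) = 0.792 mol.
Isobaric: P stays 140 kPa; V/T = const ⇒ T₂ = 1650 K, V₂ = 77.6 L.
W = PΔV = 140×(77.6−30.4) kPa·L = 6610 J.
Work done on the gas = −W_by = -6610 J.

-6610 J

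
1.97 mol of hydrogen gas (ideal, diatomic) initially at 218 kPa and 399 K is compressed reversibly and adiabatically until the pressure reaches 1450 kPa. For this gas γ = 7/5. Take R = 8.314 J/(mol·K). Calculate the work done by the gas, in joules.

V₁ = nRT₁/P₁ = 1.97×8.314×399/218 = 30.0 L.
Adiabatic: T₂/T₁ = (P₂/P₁)^((γ−1)/γ) ⇒ T₂ = 399×(6.65)^0.286 = 686 K; V₂ = 7.74 L.
ΔU = nCvΔT = 1.97×20.8×(686−399) = 11700 J.
Q = 0 for an adiabatic process, so W = −ΔU = -11700 J.

-11700 J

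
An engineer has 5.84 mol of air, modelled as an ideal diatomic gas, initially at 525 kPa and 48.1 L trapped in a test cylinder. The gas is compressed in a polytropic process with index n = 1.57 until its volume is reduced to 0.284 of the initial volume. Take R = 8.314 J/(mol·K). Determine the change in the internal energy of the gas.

66200 J

T₁ = P₁V₁/(nR) = 525×48.1/(5.84×8.314) = 520 K.
Polytropic n=1.57: T₂ = T₁(V₁/V₂)^(n−1) = 520×(3.52)^0.57 = 1070 K; P₂ = P₁(V₁/V₂)^n = 3790 kPa.
For an ideal gas ΔU = nCvΔT with Cv = (5/2)R = 20.8 J/(mol·K).
ΔU = 5.84×20.8×(1070−520) = 66200 J.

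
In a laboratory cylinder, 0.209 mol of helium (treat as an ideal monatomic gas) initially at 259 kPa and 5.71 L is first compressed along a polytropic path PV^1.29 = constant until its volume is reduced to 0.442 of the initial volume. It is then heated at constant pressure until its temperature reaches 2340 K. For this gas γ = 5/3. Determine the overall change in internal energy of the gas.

3880 J

T₁ = P₁V₁/(nR) = 259×5.71/(0.209×8.314) = 851 K.
Step 1 — Polytropic n=1.29: T₂ = T₁(V₁/V₂)^(n−1) = 851×(2.26)^0.29 = 1080 K; P₂ = P₁(V₁/V₂)^n = 743 kPa.
W = (P₁V₁−P₂V₂)/(n−1) = (259×5.71−743×2.52)/0.29 = -1360 J.
ΔU = nCvΔT = 0.209×12.5×(1080−851) = 593 J.
Q = ΔU + W = -770 J.
State after step 1: P = 743 kPa, V = 2.52 L, T = 1080 K.
Step 2 — Isobaric: P stays 743 kPa; V/T = const ⇒ T₂ = 2340 K, V₂ = 5.48 L.
W = PΔV = 743×(5.48−2.52) kPa·L = 2190 J.
ΔU = nCvΔT = 0.209×12.5×(2340−1080) = 3290 J.
Q = ΔU + W = nCpΔT = 5480 J.
Net over both steps: W = 830 J, Q = 4710 J, ΔU = 3880 J.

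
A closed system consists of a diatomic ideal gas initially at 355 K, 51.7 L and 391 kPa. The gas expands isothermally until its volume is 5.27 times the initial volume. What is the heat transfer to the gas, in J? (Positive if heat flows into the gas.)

33600 J

n = P₁V₁/(RT₁) = 391×51.7/(8.314×355) = 6.85 mol.
Isothermal: T stays 355 K; PV = const ⇒ V₂ = 272 L, P₂ = 74.2 kPa.
ΔU = 0 (ideal gas, T constant).
W = nRT ln(V₂/V₁) = 6.85×8.314×355×ln(5.27) = 33600 J.
Q = ΔU + W = 33600 J.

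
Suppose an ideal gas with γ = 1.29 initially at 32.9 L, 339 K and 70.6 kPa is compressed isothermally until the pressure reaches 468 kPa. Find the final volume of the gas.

Isothermal: T stays 339 K; PV = const ⇒ V₂ = 4.96 L, P₂ = 468 kPa.

4.96 L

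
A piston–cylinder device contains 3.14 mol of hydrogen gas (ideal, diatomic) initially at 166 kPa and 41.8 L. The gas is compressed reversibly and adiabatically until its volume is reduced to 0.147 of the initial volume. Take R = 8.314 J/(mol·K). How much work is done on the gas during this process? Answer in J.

20000 J

T₁ = P₁V₁/(nR) = 166×41.8/(3.14×8.314) = 266 K.
Adiabatic: TV^(γ−1) = const ⇒ T₂ = 266×(6.80)^0.400 = 572 K; PV^γ = const ⇒ P₂ = 2430 kPa.
ΔU = nCvΔT = 3.14×20.8×(572−266) = 20000 J.
Q = 0 for an adiabatic process, so W = −ΔU = -20000 J.
Work done on the gas = −W_by = 20000 J.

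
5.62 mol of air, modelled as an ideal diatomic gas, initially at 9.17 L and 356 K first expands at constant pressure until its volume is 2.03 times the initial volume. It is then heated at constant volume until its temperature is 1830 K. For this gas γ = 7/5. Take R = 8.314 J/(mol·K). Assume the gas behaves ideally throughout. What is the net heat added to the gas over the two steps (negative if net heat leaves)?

189000 J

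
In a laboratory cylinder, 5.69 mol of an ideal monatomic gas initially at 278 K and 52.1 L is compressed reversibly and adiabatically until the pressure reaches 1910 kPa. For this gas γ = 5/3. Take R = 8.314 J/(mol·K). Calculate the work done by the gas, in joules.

-24600 J

P₁ = nRT₁/V₁ = 5.69×8.314×278/52.1 = 252 kPa.
Adiabatic: T₂/T₁ = (P₂/P₁)^((γ−1)/γ) ⇒ T₂ = 278×(7.57)^0.400 = 625 K; V₂ = 15.5 L.
ΔU = nCvΔT = 5.69×12.5×(625−278) = 24600 J.
Q = 0 for an adiabatic process, so W = −ΔU = -24600 J.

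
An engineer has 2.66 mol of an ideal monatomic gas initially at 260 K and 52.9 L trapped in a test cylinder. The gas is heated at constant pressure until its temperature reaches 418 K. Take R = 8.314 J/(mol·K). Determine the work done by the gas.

P₁ = nRT₁/V₁ = 2.66×8.314×260/52.9 = 109 kPa.
Isobaric: P stays 109 kPa; V/T = const ⇒ T₂ = 418 K, V₂ = 85.0 L.
W = PΔV = 109×(85.0−52.9) kPa·L = 3490 J.

3490 J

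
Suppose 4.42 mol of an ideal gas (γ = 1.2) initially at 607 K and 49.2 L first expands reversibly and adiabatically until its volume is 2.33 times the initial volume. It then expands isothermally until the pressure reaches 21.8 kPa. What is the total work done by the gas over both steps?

55400 J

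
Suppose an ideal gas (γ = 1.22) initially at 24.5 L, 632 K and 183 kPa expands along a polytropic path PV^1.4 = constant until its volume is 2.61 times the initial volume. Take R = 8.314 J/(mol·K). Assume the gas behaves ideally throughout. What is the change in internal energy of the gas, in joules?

-6490 J

n = P₁V₁/(RT₁) = 183×24.5/(8.314×632) = 0.853 mol.
Polytropic n=1.4: T₂ = T₁(V₁/V₂)^(n−1) = 632×(0.383)^0.40 = 431 K; P₂ = P₁(V₁/V₂)^n = 47.8 kPa.
For an ideal gas ΔU = nCvΔT with Cv = R/(γ−1) = 37.8 J/(mol·K).
ΔU = 0.853×37.8×(431−632) = -6490 J.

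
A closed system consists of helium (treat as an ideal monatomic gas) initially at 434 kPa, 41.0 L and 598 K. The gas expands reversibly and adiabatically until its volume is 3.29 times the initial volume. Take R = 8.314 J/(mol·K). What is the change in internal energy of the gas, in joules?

n = P₁V₁/(RT₁) = 434×41.0/(8.314×598) = 3.58 mol.
Adiabatic: TV^(γ−1) = const ⇒ T₂ = 598×(0.304)^0.667 = 270 K; PV^γ = const ⇒ P₂ = 59.6 kPa.
For an ideal gas ΔU = nCvΔT with Cv = (3/2)R = 12.5 J/(mol·K).
ΔU = 3.58×12.5×(270−598) = -14600 J.

-14600 J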